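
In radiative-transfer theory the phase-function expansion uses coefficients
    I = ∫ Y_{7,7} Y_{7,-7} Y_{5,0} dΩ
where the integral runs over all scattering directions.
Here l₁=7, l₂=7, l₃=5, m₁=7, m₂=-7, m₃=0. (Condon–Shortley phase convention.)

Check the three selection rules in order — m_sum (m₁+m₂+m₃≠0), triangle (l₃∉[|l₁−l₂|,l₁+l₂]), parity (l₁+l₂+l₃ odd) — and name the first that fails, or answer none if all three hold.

Σmᵢ = 0  ✓
l₃∈[|l₁−l₂|,l₁+l₂]=[0,14], have l₃=5  ✓
Σlᵢ = 19 ⇒ odd  ✗

parity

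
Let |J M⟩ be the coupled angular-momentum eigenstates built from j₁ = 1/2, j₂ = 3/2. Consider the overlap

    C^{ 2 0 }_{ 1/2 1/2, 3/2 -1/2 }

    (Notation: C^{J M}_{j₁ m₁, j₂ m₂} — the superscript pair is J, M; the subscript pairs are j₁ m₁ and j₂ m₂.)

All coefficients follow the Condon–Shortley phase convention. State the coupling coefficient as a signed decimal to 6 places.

√[5·0!1!3!/5! · 1!0!1!2!2!2!] = √(2)
  +(−1)^0/∏(0,0,0,1,1,2)! = 1/2  (running 1/2)
⟨..|..⟩ = √(2)·(1/2) = +0.707107

+√(1/2) = +0.707107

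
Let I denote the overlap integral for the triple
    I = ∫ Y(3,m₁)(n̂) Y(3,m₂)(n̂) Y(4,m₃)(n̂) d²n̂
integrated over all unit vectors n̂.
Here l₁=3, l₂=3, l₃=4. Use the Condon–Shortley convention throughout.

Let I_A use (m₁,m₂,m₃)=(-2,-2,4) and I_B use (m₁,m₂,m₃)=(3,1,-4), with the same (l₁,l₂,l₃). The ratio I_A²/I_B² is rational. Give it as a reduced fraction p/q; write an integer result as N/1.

Shared (l₁,l₂,l₃)=(3,3,4): N and (l;000)² cancel in I_A²/I_B².
A: Δ = 2!·4!·4!/11! = 1/34650; Racah Σ t=1..1: t=1:−1/576 = -1/576; ⇒ 3j(3 3 4; -2 -2 4)² = 5/99, sgn -1
B: Δ = 2!·4!·4!/11! = 1/34650; Racah Σ t=0..0: t=0:+1/1152 = 1/1152; ⇒ 3j(3 3 4; 3 1 -4)² = 1/33, sgn +1
I_A²/I_B² = (5/99)/(1/33) = 5/3

5/3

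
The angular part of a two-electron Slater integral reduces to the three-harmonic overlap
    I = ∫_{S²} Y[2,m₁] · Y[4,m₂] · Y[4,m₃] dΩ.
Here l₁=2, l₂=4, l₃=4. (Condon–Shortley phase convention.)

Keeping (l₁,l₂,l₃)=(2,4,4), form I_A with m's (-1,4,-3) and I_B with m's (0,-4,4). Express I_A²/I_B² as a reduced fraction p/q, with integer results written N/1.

3/4

Same 2,4,4: normalisation and zero-m 3j drop out of the ratio.
A: Δ: 2! 2! 6! / 11! → 1/13860; sum: t=2:+1/1440 = 1/1440; 3j²(2 4 4; -1 4 -3) = Δ·Π!·Σ² = 7/165  (sign -1)
B: Δ: 2! 2! 6! / 11! → 1/13860; sum: t=0:+1/2880 = 1/2880; 3j²(2 4 4; 0 -4 4) = Δ·Π!·Σ² = 28/495  (sign +1)
I_A²/I_B² = (7/165)/(28/495) = 3/4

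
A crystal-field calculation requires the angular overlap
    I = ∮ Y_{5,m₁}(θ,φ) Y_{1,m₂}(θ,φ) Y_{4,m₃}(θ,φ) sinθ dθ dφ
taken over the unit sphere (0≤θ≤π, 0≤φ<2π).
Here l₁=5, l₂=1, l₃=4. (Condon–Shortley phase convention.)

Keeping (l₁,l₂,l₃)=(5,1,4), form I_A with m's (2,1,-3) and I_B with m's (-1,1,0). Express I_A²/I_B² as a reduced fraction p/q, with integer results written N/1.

Shared (l₁,l₂,l₃)=(5,1,4): N and (l;000)² cancel in I_A²/I_B².
A: Δ = 2!·8!·0!/11! = 1/495; Racah Σ t=2..2: t=2:+1/10080 = 1/10080; ⇒ 3j(5 1 4; 2 1 -3)² = 1/165, sgn -1
B: Δ = 2!·8!·0!/11! = 1/495; Racah Σ t=2..2: t=2:+1/1152 = 1/1152; ⇒ 3j(5 1 4; -1 1 0)² = 1/33, sgn +1
I_A²/I_B² = (1/165)/(1/33) = 1/5

1/5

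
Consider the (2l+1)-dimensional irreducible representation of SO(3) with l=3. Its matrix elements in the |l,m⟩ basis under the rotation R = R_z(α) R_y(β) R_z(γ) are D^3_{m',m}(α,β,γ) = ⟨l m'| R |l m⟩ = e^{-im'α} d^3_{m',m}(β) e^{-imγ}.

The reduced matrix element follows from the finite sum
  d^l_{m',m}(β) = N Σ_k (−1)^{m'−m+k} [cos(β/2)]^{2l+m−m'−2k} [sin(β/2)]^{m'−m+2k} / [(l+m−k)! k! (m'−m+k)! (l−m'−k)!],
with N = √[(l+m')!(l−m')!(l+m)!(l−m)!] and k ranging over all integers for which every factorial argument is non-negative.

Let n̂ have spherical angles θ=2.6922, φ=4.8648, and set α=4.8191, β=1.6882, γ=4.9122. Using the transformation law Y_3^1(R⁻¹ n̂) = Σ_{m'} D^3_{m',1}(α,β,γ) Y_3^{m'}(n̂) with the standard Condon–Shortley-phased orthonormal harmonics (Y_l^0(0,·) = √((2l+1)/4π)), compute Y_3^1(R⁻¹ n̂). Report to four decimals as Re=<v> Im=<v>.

Re=-0.0210 Im=-0.1179

Need the full column D^3_{m',1} for m'=−3..3 at α=4.8191, β=1.6882, γ=4.9122.
cos(β/2)=0.664404, sin(β/2)=0.747373
d^3_{-3,1}: single k=4 term ⇒ +0.533410;  D = -0.529553-0.064026i
d^3_{-2,1}: k∈[3..4] ⇒ +0.774355 -0.489915 = +0.284440;  D = +0.003871-0.284414i
d^3_{-1,1}: k∈[2..4] ⇒ +0.653064 -1.101807 +0.174271 = -0.274471;  D = -0.273282+0.025516i
d^3_{0,1}: k∈[1..3] ⇒ +0.335189 -1.272395 +0.536675 = -0.400531;  D = -0.079499-0.392562i
d^3_{1,1}: k∈[0..2] ⇒ +0.086019 -0.870753 +0.826355 = +0.041621;  D = -0.039681+0.012559i
d^3_{2,1}: k∈[0..1] ⇒ -0.305985 +0.774355 = +0.468370;  D = -0.188085-0.428946i
d^3_{3,1}: single k=0 term ⇒ +0.421551;  D = +0.365842-0.209440i
Y_3^{m'}(θ=2.6922,φ=4.8648) and Σ D·Y over m':
  (-0.5296-0.0640i)·(-0.0151-0.0307i)  (+0.0039-0.2844i)·(+0.1657-0.0521i)  (-0.2733+0.0255i)·(+0.0651+0.4241i)  (-0.0795-0.3926i)·(-0.3551+0.0000i)  (-0.0397+0.0126i)·(-0.0651+0.4241i)  (-0.1881-0.4289i)·(+0.1657+0.0521i)  (+0.3658-0.2094i)·(+0.0151-0.0307i)
Y_3^1(R⁻¹ n̂) = -0.021001-0.117892i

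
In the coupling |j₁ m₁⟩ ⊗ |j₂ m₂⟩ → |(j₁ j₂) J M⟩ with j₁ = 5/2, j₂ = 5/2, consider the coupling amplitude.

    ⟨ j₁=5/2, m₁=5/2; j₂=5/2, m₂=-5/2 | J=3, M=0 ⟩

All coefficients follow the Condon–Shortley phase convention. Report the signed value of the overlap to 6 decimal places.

+√(5/36) ≈ +0.372678

triangle: 2!×3!×3!/9! = 72/362880
(j±m)!: 5!×0!×0!×5!×3!×3! = 518400
prefactor² = (2J+1)×Δ×N² = 720
  k=0: +1/(0!×2!×0!×0!×3!×3!) = 1/72
Σ = 1/72  ⇒  CG² = 720×(1/72)² = 5/36
CG = +√(5/36) = +0.372678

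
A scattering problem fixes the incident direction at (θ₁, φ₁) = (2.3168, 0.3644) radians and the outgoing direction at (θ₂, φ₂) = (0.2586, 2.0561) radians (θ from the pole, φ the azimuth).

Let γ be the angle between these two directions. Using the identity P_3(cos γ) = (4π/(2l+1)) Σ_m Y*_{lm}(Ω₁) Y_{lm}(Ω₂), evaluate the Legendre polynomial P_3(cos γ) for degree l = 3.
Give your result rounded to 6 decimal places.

0.236288

Addition theorem: P_3(cos γ) = (4π/7) Σ_m Y*_{lm}(Ω₁) Y_{lm}(Ω₂), m = −3…3:
  m=-3: (0.07596 + 0.14677j) × (0.00693 + 0.00080j) = 0.00041 + 0.00108j  (running Σ = 0.00041 + 0.00108j)
  m=-2: (-0.27908 - 0.24915j) × (-0.03649 + 0.05332j) = 0.02347 - 0.00579j  (running Σ = 0.02388 - 0.00471j)
  m=-1: (0.28901 + 0.11024j) × (-0.14160 - 0.26851j) = -0.01132 - 0.09321j  (running Σ = 0.01255 - 0.09792j)
  m=0: (0.17648 + 0.00000j) × (0.60357 + 0.00000j) = 0.10652 + 0.00000j  (running Σ = 0.11907 - 0.09792j)
  m=1: (-0.28901 + 0.11024j) × (0.14160 - 0.26851j) = -0.01132 + 0.09321j  (running Σ = 0.10774 - 0.00471j)
  m=2: (-0.27908 + 0.24915j) × (-0.03649 - 0.05332j) = 0.02347 + 0.00579j  (running Σ = 0.13121 + 0.00108j)
  m=3: (-0.07596 + 0.14677j) × (-0.00693 + 0.00080j) = 0.00041 - 0.00108j  (running Σ = 0.13162 + 0.00000j)
Σ over m = 0.13162 + 0.00000j; ×(4π/7) → 0.23629 + 0.00000j. Real part: 0.236288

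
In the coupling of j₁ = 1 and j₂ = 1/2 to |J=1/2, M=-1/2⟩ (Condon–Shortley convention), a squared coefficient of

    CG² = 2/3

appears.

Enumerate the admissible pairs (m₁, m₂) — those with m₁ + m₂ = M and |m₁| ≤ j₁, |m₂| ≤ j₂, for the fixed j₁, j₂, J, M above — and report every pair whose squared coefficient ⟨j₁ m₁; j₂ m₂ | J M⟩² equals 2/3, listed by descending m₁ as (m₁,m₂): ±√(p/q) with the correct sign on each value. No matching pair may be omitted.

Admissible pairs with m₁+m₂ = M = -1/2: (-1,1/2), (0,-1/2)
  (m₁,m₂)=(0,-1/2): CG² = 1/3, CG = +√(1/3)
  (m₁,m₂)=(-1,1/2): CG² = 2/3, CG = −√(2/3)   ← matches the target
Pairs with CG² = 2/3: (-1,1/2): −√(2/3)

(-1,1/2): −√(2/3)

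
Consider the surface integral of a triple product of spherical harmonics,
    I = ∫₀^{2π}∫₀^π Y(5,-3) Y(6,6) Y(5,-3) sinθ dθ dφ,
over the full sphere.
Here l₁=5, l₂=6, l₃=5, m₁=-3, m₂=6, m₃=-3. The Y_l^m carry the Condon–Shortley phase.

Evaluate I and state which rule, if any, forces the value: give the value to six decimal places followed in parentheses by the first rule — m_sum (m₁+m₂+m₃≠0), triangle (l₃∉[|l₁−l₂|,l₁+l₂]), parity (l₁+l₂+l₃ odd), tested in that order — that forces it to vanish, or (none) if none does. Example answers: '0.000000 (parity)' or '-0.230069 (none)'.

Rules hold: Σm=0, L=16 even, 1≤5≤11.
N = 11·13·11 = 1573
Δ = 6!·4!·6!/17! = 1/28588560
Racah Σ t=1..5: t=1:−1/345600 t=2:+1/13824 t=3:−1/5184 t=4:+1/13824 t=5:−1/345600 = -7/129600
⇒ 3j(5 6 5; 0 0 0)² = 80/7293, sgn +1
Racah Σ t=6..6: t=6:+1/2073600 = 1/2073600
⇒ 3j(5 6 5; -3 6 -3)² = 28/1105, sgn +1
4πI² = N·(3j₀)²·(3jₘ)² = 4928/11271
I = +1·√(0.437228/4π) = 0.18653022
No selection rule forces the value: the integral is nonzero (none).

0.186530 (none)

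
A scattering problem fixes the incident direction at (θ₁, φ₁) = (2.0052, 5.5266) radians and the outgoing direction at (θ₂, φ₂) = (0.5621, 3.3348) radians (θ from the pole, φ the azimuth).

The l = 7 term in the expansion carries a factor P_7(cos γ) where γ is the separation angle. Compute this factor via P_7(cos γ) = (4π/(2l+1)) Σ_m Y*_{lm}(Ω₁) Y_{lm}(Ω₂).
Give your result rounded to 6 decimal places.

-0.293135

Summing Y*_{l m}(θ₁,φ₁)·Y_{l m}(θ₂,φ₂) over m ∈ [−7, 7]; prefactor 4π/(2·7+1) = 0.837758:
  m=-7: Y*=0.13929 + 0.21089j  Y=-0.00132 + 0.00596j  product -0.00144 + 0.00055j
  m=-6: Y*=0.07547 - 0.43220j  Y=0.01451 - 0.03325j  product -0.01328 - 0.00878j
  m=-5: Y*=-0.23526 + 0.17565j  Y=-0.07453 + 0.10783j  product -0.00141 - 0.03846j
  m=-4: Y*=-0.14486 - 0.01677j  Y=0.22624 - 0.22062j  product -0.03647 + 0.02817j
  m=-3: Y*=0.22338 + 0.26576j  Y=-0.40703 + 0.26646j  product -0.16174 - 0.04865j
  m=-2: Y*=-0.00001 + 0.00012j  Y=0.33247 - 0.13527j  product 0.00001 + 0.00004j
  m=-1: Y*=0.24295 - 0.22934j  Y=0.15501 - 0.03033j  product 0.03070 - 0.04292j
  m=+0: Y*=-0.04131 + 0.00000j  Y=-0.41948 + 0.00000j  product 0.01733 + 0.00000j
  m=+1: Y*=-0.24295 - 0.22934j  Y=-0.15501 - 0.03033j  product 0.03070 + 0.04292j
  m=+2: Y*=-0.00001 - 0.00012j  Y=0.33247 + 0.13527j  product 0.00001 - 0.00004j
  m=+3: Y*=-0.22338 + 0.26576j  Y=0.40703 + 0.26646j  product -0.16174 + 0.04865j
  m=+4: Y*=-0.14486 + 0.01677j  Y=0.22624 + 0.22062j  product -0.03647 - 0.02817j
  m=+5: Y*=0.23526 + 0.17565j  Y=0.07453 + 0.10783j  product -0.00141 + 0.03846j
  m=+6: Y*=0.07547 + 0.43220j  Y=0.01451 + 0.03325j  product -0.01328 + 0.00878j
  m=+7: Y*=-0.13929 + 0.21089j  Y=0.00132 + 0.00596j  product -0.00144 - 0.00055j
Accumulated sum -0.34990 - 0.00000j; after 4π/(2l+1) scaling, -0.29314 - 0.00000j ⇒ P_7 = -0.293135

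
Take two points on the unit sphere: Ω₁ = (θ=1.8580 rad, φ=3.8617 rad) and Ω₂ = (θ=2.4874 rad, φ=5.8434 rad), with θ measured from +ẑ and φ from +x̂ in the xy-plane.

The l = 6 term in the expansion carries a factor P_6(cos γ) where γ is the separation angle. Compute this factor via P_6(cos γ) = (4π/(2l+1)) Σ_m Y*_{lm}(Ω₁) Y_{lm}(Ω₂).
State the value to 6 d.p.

-0.312046

Summing Y*_{l m}(θ₁,φ₁)·Y_{l m}(θ₂,φ₂) over m ∈ [−6, 6]; prefactor 4π/(2·6+1) = 0.966644:
  m=-6: Y*=-0.143509-0.347399i  Y=-0.021492+0.011821i  product +0.007191+0.005770i
  m=-5: Y*=-0.344794-0.170375i  Y=+0.065112-0.089654i  product -0.037725+0.019819i
  m=-4: Y*=+0.034212-0.009144i  Y=-0.054287+0.284817i  product +0.000747+0.010240i
  m=-3: Y*=+0.191598-0.286451i  Y=-0.113793-0.442986i  product -0.148696-0.052279i
  m=-2: Y*=-0.009045-0.068873i  Y=+0.211484+0.255601i  product +0.015691-0.016877i
  m=-1: Y*=+0.236015+0.207046i  Y=+0.145034+0.068241i  product +0.020101+0.046134i
  m=+0: Y*=+0.096408-0.000000i  Y=-0.388259+0.000000i  product -0.037431+0.000000i
  m=+1: Y*=-0.236015+0.207046i  Y=-0.145034+0.068241i  product +0.020101-0.046134i
  m=+2: Y*=-0.009045+0.068873i  Y=+0.211484-0.255601i  product +0.015691+0.016877i
  m=+3: Y*=-0.191598-0.286451i  Y=+0.113793-0.442986i  product -0.148696+0.052279i
  m=+4: Y*=+0.034212+0.009144i  Y=-0.054287-0.284817i  product +0.000747-0.010240i
  m=+5: Y*=+0.344794-0.170375i  Y=-0.065112-0.089654i  product -0.037725-0.019819i
  m=+6: Y*=-0.143509+0.347399i  Y=-0.021492-0.011821i  product +0.007191-0.005770i
Total Σ_m = -0.322813-0.000000i. Multiply by 0.966644: -0.312046-0.000000i. P_6(cos γ) = -0.312046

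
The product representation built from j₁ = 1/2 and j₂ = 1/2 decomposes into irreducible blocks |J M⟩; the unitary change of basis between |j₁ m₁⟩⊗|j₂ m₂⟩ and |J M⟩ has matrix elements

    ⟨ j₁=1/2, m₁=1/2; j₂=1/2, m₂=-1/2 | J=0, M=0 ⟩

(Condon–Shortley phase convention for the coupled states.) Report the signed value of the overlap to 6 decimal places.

j₁+j₂−J=1  J+j₁−j₂=0  J−j₁+j₂=0  j₁+j₂+J+1=2
(j₁±m₁, j₂±m₂, J±M) = (1,0,0,1,0,0)
P² = 1/2
sum k=0..0:
  [0] +1/1 = 1
S = 1
C² = P²·S² = 1/2 ; C = +0.707107

+0.707107  (= +√(1/2))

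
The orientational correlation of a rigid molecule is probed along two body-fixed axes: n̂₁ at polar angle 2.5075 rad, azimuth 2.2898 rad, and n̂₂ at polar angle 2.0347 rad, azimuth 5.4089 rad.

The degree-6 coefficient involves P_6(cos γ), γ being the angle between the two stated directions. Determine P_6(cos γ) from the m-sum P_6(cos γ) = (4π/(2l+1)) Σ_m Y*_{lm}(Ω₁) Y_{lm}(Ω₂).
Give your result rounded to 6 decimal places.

Expand P_6 via completeness: Σ_{m} conj(Y_{6,m}) at Ω₁ times Y_{6,m} at Ω₂ —
  m=-6: (+0.008103+0.019253i) × (+0.125650-0.212826i) = +0.005116+0.000695i  (running Σ = +0.005116+0.000695i)
  m=-5: (-0.043103+0.088455i) × (+0.143237+0.403690i) = -0.041882-0.004730i  (running Σ = -0.036766-0.004036i)
  m=-4: (-0.260377+0.070823i) × (-0.257221-0.095514i) = +0.073739+0.006652i  (running Σ = +0.036973+0.002617i)
  m=-3: (-0.376256-0.249867i) × (-0.144429+0.082452i) = +0.074944+0.005065i  (running Σ = +0.111917+0.007682i)
  m=-2: (-0.048703-0.364611i) × (+0.059008-0.328423i) = -0.122620-0.005520i  (running Σ = -0.010703+0.002162i)
  m=-1: (-0.073855+0.084376i) × (-0.033480-0.040031i) = +0.005850+0.000132i  (running Σ = -0.004853+0.002293i)
  m=0: (-0.406040-0.000000i) × (+0.333698+0.000000i) = -0.135495-0.000000i  (running Σ = -0.140348+0.002293i)
  m=1: (+0.073855+0.084376i) × (+0.033480-0.040031i) = +0.005850-0.000132i  (running Σ = -0.134498+0.002162i)
  m=2: (-0.048703+0.364611i) × (+0.059008+0.328423i) = -0.122620+0.005520i  (running Σ = -0.257118+0.007682i)
  m=3: (+0.376256-0.249867i) × (+0.144429+0.082452i) = +0.074944-0.005065i  (running Σ = -0.182174+0.002617i)
  m=4: (-0.260377-0.070823i) × (-0.257221+0.095514i) = +0.073739-0.006652i  (running Σ = -0.108434-0.004036i)
  m=5: (+0.043103+0.088455i) × (-0.143237+0.403690i) = -0.041882+0.004730i  (running Σ = -0.150317+0.000695i)
  m=6: (+0.008103-0.019253i) × (+0.125650+0.212826i) = +0.005116-0.000695i  (running Σ = -0.145201+0.000000i)
Accumulated sum -0.145201+0.000000i; after 4π/(2l+1) scaling, -0.140358+0.000000i ⇒ P_6 = -0.140358

-0.140358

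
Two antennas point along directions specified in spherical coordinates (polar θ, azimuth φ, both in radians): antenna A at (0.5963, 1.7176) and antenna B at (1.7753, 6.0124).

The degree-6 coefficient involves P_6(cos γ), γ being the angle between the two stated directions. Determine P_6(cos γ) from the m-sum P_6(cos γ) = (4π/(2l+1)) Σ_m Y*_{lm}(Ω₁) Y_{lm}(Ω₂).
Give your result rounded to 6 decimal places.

0.282274

Summing Y*_{l m}(θ₁,φ₁)·Y_{l m}(θ₂,φ₂) over m ∈ [−6, 6]; prefactor 4π/(2·6+1) = 0.966644:
  m=-6: (-0.009646-0.011687i) × (-0.022943+0.425127i) = +0.005190-0.003832i  (running Σ = +0.005190-0.003832i)
  m=-5: (-0.051808+0.057426i) × (-0.065818-0.298718i) = +0.020564+0.011696i  (running Σ = +0.025754+0.007864i)
  m=-4: (+0.192935+0.128404i) × (-0.083954-0.158291i) = +0.004127-0.041320i  (running Σ = +0.029881-0.033456i)
  m=-3: (+0.184382-0.391235i) × (+0.217494+0.229548i) = +0.129909-0.042767i  (running Σ = +0.159791-0.076222i)
  m=-2: (-0.407459-0.123193i) × (+0.083959+0.050507i) = -0.027988-0.030923i  (running Σ = +0.131803-0.107145i)
  m=-1: (+0.001997-0.013505i) × (-0.301446-0.083683i) = -0.001732+0.003904i  (running Σ = +0.130071-0.103241i)
  m=0: (-0.421624-0.000000i) × (-0.075595+0.000000i) = +0.031873+0.000000i  (running Σ = +0.161943-0.103241i)
  m=1: (-0.001997-0.013505i) × (+0.301446-0.083683i) = -0.001732-0.003904i  (running Σ = +0.160211-0.107145i)
  m=2: (-0.407459+0.123193i) × (+0.083959-0.050507i) = -0.027988+0.030923i  (running Σ = +0.132223-0.076222i)
  m=3: (-0.184382-0.391235i) × (-0.217494+0.229548i) = +0.129909+0.042767i  (running Σ = +0.262133-0.033456i)
  m=4: (+0.192935-0.128404i) × (-0.083954+0.158291i) = +0.004127+0.041320i  (running Σ = +0.266260+0.007864i)
  m=5: (+0.051808+0.057426i) × (+0.065818-0.298718i) = +0.020564-0.011696i  (running Σ = +0.286824-0.003832i)
  m=6: (-0.009646+0.011687i) × (-0.022943-0.425127i) = +0.005190+0.003832i  (running Σ = +0.292014-0.000000i)
Accumulated sum +0.292014-0.000000i; after 4π/(2l+1) scaling, +0.282274-0.000000i ⇒ P_6 = 0.282274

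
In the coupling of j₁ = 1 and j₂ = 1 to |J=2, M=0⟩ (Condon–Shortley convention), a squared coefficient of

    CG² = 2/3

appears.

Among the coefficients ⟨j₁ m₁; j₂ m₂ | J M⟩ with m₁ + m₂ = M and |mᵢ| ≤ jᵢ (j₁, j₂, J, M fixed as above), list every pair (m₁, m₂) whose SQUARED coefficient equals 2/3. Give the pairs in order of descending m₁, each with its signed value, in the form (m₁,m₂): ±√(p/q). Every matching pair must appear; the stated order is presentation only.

(0,0): +√(2/3)

Admissible pairs with m₁+m₂ = M = 0: (-1,1), (0,0), (1,-1)
  (m₁,m₂)=(1,-1): CG² = 1/6, CG = +√(1/6)
  (m₁,m₂)=(0,0): CG² = 2/3, CG = +√(2/3)   ← matches the target
  (m₁,m₂)=(-1,1): CG² = 1/6, CG = +√(1/6)
Pairs with CG² = 2/3: (0,0): +√(2/3)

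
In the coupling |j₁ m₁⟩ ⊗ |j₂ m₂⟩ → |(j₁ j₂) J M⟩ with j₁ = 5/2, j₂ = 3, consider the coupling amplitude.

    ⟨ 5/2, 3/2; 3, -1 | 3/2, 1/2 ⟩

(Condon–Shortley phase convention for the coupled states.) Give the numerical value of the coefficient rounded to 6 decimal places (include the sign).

triangle: 4!·1!·2!/8! = 48/40320
(j±m)!: 4!·1!·2!·4!·2!·1! = 2304
prefactor² = (2J+1)·Δ·N² = 384/35
  k=0: +1/(0!·4!·1!·2!·0!·0!) = 1/48
  k=1: −1/(1!·3!·0!·1!·1!·1!) = -1/6
Σ = -7/48  ⇒  CG² = 384/35·(-7/48)² = 7/30
CG = −√(7/30) = -0.483046

−√(7/30) ≈ -0.483046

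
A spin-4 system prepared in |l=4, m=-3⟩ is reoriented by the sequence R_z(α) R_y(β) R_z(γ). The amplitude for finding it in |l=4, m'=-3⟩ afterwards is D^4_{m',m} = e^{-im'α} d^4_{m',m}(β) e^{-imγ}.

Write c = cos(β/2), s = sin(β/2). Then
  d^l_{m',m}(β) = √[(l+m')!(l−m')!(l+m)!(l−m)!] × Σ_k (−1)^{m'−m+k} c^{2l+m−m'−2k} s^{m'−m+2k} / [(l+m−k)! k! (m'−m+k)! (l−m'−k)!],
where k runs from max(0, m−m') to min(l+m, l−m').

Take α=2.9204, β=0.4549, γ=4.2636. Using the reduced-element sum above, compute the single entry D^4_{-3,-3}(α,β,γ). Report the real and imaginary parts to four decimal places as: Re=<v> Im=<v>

Re=-0.4591 Im=0.2157

First d^4_{-3,-3}(β=0.4549), then the phase factors e^{-i(-3)α} and e^{-i(-3)γ}:
c=cos(0.454900/2)=0.974245, s=sin(0.454900/2)=0.225494; N=√[1·5040·1·5040]=5040.000000
k∈{0,1} keeps every argument non-negative
  k=0: (−1)^0·5040.0000/(5040)·0.9742^8·0.2255^0 = +0.811604
  k=1: (−1)^1·5040.0000/(720)·0.9742^6·0.2255^2 = -0.304352
d^4_{-3,-3}(0.4549) = +0.811604 -0.304352 = +0.507252
D = (-0.787793+0.615939i)·(+0.507252)·(+0.974921+0.222550i) = -0.459121+0.215668i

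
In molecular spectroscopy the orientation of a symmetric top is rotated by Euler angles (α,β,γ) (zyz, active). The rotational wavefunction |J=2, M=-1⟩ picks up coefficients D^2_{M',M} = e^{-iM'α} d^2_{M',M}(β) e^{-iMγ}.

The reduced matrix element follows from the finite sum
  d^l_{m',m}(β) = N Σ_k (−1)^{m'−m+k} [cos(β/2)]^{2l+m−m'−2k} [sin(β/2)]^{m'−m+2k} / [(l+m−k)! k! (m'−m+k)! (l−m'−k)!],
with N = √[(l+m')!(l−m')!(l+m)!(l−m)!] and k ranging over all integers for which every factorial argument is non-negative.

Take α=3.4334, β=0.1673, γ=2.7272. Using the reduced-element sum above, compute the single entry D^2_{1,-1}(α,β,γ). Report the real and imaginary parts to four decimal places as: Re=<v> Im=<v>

Re=0.0158 Im=-0.0135

Split into d^2_{1,-1}(β=0.1673) × two z-phases.
c=cos(0.167300/2)=0.996503, s=sin(0.167300/2)=0.083552; N=√[6·1·1·6]=6.000000
Admissible k: 0..1 (factorial args all ≥0)
  k=0: (−1)^2·6.0000/(2)·0.9965^2·0.0836^2 = +0.020797
  k=1: (−1)^3·6.0000/(6)·0.9965^0·0.0836^4 = -0.000049
d^2_{1,-1}(0.1673) = +0.020797 -0.000049 = +0.020748
Attach z-rotation phases: D = e^{-i(1)(3.4334)}·(+0.020748)·e^{-i(-1)(2.7272)} = +0.015786-0.013464i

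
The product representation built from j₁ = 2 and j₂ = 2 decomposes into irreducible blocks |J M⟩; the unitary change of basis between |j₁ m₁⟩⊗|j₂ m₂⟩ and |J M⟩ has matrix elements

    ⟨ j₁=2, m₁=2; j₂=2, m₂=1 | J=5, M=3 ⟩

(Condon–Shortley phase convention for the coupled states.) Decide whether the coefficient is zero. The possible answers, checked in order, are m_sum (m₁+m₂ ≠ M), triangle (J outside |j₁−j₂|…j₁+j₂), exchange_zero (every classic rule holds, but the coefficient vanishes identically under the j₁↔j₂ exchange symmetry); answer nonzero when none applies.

triangle

m-sum: m₁+m₂ = 2+1 = 3, M = 3  ✓
triangle: need |j₁−j₂| ≤ J ≤ j₁+j₂, i.e. J ∈ [0, 4]; J = 5 is outside ✗ ⇒ coefficient is 0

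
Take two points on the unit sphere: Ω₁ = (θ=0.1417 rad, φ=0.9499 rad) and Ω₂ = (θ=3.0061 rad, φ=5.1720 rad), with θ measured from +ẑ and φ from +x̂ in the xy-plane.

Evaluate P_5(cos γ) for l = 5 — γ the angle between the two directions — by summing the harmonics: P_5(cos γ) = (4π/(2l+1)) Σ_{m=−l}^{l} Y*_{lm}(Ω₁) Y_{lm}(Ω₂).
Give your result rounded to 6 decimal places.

Summing Y*_{l m}(θ₁,φ₁)·Y_{l m}(θ₂,φ₂) over m ∈ [−5, 5]; prefactor 4π/(2·5+1) = 1.142397:
  term(m=-5) = -0.000000-0.000000i   from Y*(Ω₁)=+0.000001-0.000026i, Y(Ω₂)=+0.000016-0.000014i
  term(m=-4) = +0.000000-0.000000i   from Y*(Ω₁)=-0.000457-0.000353i, Y(Ω₂)=+0.000128+0.000467i
  term(m=-3) = +0.000051-0.000005i   from Y*(Ω₁)=-0.007298+0.002193i, Y(Ω₂)=-0.006558-0.001275i
  term(m=-2) = +0.002154+0.003215i   from Y*(Ω₁)=-0.020977+0.061442i, Y(Ω₂)=+0.036145-0.047392i
  term(m=-1) = -0.051459+0.096409i   from Y*(Ω₁)=+0.196040+0.274081i, Y(Ω₂)=+0.143861+0.290650i
  term(m=+0) = -0.648692+0.000000i   from Y*(Ω₁)=+0.799813-0.000000i, Y(Ω₂)=-0.811055+0.000000i
  term(m=+1) = -0.051459-0.096409i   from Y*(Ω₁)=-0.196040+0.274081i, Y(Ω₂)=-0.143861+0.290650i
  term(m=+2) = +0.002154-0.003215i   from Y*(Ω₁)=-0.020977-0.061442i, Y(Ω₂)=+0.036145+0.047392i
  term(m=+3) = +0.000051+0.000005i   from Y*(Ω₁)=+0.007298+0.002193i, Y(Ω₂)=+0.006558-0.001275i
  term(m=+4) = +0.000000+0.000000i   from Y*(Ω₁)=-0.000457+0.000353i, Y(Ω₂)=+0.000128-0.000467i
  term(m=+5) = -0.000000+0.000000i   from Y*(Ω₁)=-0.000001-0.000026i, Y(Ω₂)=-0.000016-0.000014i
Σ over m = -0.747202-0.000000i; ×(4π/11) → -0.853601-0.000000i. Real part: -0.853601

-0.853601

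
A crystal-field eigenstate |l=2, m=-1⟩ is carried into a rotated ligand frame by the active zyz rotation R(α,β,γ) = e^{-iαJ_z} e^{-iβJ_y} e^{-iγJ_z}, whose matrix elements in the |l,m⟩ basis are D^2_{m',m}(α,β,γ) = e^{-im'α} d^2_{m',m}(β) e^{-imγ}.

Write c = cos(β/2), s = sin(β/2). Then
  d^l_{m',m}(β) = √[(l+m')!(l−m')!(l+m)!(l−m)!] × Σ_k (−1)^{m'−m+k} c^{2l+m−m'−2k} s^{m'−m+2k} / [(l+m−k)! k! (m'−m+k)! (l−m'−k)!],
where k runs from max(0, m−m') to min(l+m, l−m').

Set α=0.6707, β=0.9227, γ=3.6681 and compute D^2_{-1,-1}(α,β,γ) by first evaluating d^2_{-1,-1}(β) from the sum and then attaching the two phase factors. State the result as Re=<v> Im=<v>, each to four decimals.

First d^2_{-1,-1}(β=0.9227), then the phase factors e^{-i(-1)α} and e^{-i(-1)γ}:
With c≡cos(β/2)=0.895452 and s≡sin(β/2)=0.445157, N=[1·6·1·6]^{1/2}=6.000000
The bounds max(0,m−m')=0 and min(l+m,l−m')=1 give 2 terms
  k=0: (−1)^0·6.0000/(6)·0.8955^4·0.4452^0 = +0.642939
  k=1: (−1)^1·6.0000/(2)·0.8955^2·0.4452^2 = -0.476687
d^2_{-1,-1}(0.9227) = +0.642939 -0.476687 = +0.166252
Phases: e^{-i·(-1)·0.6707}=+0.783387+0.621535i, e^{-i·(-1)·3.6681}=-0.864567-0.502517i ⇒ D=-0.060675-0.154785i

Re=-0.0607 Im=-0.1548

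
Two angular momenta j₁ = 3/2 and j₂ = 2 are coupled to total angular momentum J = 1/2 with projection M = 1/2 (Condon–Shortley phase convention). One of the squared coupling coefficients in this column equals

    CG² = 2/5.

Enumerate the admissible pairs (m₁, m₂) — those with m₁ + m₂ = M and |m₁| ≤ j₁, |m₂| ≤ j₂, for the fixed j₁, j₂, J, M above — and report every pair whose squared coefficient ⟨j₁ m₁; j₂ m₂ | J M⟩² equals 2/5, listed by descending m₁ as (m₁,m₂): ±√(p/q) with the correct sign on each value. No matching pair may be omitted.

(-3/2,2): −√(2/5)

Admissible pairs with m₁+m₂ = M = 1/2: (-3/2,2), (-1/2,1), (1/2,0), (3/2,-1)
  (m₁,m₂)=(3/2,-1): CG² = 1/10, CG = +√(1/10)
  (m₁,m₂)=(1/2,0): CG² = 1/5, CG = −√(1/5)
  (m₁,m₂)=(-1/2,1): CG² = 3/10, CG = +√(3/10)
  (m₁,m₂)=(-3/2,2): CG² = 2/5, CG = −√(2/5)   ← matches the target
Pairs with CG² = 2/5: (-3/2,2): −√(2/5)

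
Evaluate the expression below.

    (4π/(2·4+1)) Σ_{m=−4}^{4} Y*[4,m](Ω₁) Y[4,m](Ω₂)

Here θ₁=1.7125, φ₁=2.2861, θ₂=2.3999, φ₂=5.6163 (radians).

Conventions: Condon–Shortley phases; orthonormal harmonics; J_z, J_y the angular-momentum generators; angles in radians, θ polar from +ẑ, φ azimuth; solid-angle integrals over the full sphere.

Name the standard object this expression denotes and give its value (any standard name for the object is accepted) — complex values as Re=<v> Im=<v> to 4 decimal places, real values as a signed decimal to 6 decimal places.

Legendre polynomial (addition theorem), -0.362368

This sum is the spherical-harmonic addition theorem: it equals the Legendre polynomial P_l(cos γ) of the angle γ between the two directions.
Expand P_4 via completeness: Σ_{m} conj(Y_{4,m}) at Ω₁ times Y_{4,m} at Ω₂ —
  [-4]  conj(Y_{4,-4})(Ω₁) = (-0.408457, 0.117621) ; Y_{4,-4}(Ω₂) = (-0.081997, 0.042070) ; Δ = (0.028544, -0.026829)
  [-3]  conj(Y_{4,-3})(Ω₁) = (-0.143920, -0.093290) ; Y_{4,-3}(Ω₂) = (0.118568, -0.258626) ; Δ = (-0.041192, 0.026160)
  [-2]  conj(Y_{4,-2})(Ω₁) = (0.039415, 0.279309) ; Y_{4,-2}(Ω₂) = (0.100569, 0.416320) ; Δ = (-0.112318, 0.044499)
  [-1]  conj(Y_{4,-1})(Ω₁) = (-0.124085, 0.142824) ; Y_{4,-1}(Ω₂) = (-0.149151, -0.117412) ; Δ = (0.035277, -0.006733)
  [+0]  conj(Y_{4,0})(Ω₁) = (0.255530, -0.000000) ; Y_{4,0}(Ω₂) = (-0.313661, 0.000000) ; Δ = (-0.080150, 0.000000)
  [+1]  conj(Y_{4,1})(Ω₁) = (0.124085, 0.142824) ; Y_{4,1}(Ω₂) = (0.149151, -0.117412) ; Δ = (0.035277, 0.006733)
  [+2]  conj(Y_{4,2})(Ω₁) = (0.039415, -0.279309) ; Y_{4,2}(Ω₂) = (0.100569, -0.416320) ; Δ = (-0.112318, -0.044499)
  [+3]  conj(Y_{4,3})(Ω₁) = (0.143920, -0.093290) ; Y_{4,3}(Ω₂) = (-0.118568, -0.258626) ; Δ = (-0.041192, -0.026160)
  [+4]  conj(Y_{4,4})(Ω₁) = (-0.408457, -0.117621) ; Y_{4,4}(Ω₂) = (-0.081997, -0.042070) ; Δ = (0.028544, 0.026829)
Σ over m = (-0.259527, -0.000000); ×(4π/9) → (-0.362368, -0.000000). Real part: -0.362368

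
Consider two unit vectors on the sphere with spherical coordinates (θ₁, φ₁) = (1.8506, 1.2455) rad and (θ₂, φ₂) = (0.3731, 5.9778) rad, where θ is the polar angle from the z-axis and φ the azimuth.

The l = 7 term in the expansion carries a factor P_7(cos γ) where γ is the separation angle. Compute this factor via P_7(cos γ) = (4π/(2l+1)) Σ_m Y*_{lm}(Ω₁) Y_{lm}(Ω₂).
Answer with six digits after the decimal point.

Expand P_7 via completeness: Σ_{m} conj(Y_{7,m}) at Ω₁ times Y_{7,m} at Ω₂ —
  m=-7: (-0.288188, 0.245847) × (-0.000230, 0.000361) = (-0.000022, -0.000160)  (running Σ = (-0.000022, -0.000160))
  m=-6: (-0.151434, -0.378065) × (-0.001056, 0.003947) = (0.001652, -0.000198)  (running Σ = (0.001630, -0.000359))
  m=-5: (-0.002558, 0.000143) × (0.001064, 0.024231) = (-0.000006, -0.000062)  (running Σ = (0.001624, -0.000421))
  m=-4: (0.092515, -0.334788) × (0.034150, 0.093772) = (0.034553, -0.002758)  (running Σ = (0.036177, -0.003178))
  m=-3: (0.097770, 0.066160) × (0.173861, 0.226513) = (0.002012, 0.033649)  (running Σ = (0.038189, 0.030470))
  m=-2: (0.236368, -0.179909) × (0.430386, 0.301299) = (0.155936, -0.006213)  (running Σ = (0.194125, 0.024257))
  m=-1: (0.051152, 0.151662) × (0.434728, 0.137047) = (0.001453, 0.072942)  (running Σ = (0.195578, 0.097199))
  m=0: (0.279403, -0.000000) × (-0.204682, 0.000000) = (-0.057189, 0.000000)  (running Σ = (0.138389, 0.097199))
  m=1: (-0.051152, 0.151662) × (-0.434728, 0.137047) = (0.001453, -0.072942)  (running Σ = (0.139841, 0.024257))
  m=2: (0.236368, 0.179909) × (0.430386, -0.301299) = (0.155936, 0.006213)  (running Σ = (0.295777, 0.030470))
  m=3: (-0.097770, 0.066160) × (-0.173861, 0.226513) = (0.002012, -0.033649)  (running Σ = (0.297790, -0.003178))
  m=4: (0.092515, 0.334788) × (0.034150, -0.093772) = (0.034553, 0.002758)  (running Σ = (0.332343, -0.000421))
  m=5: (0.002558, 0.000143) × (-0.001064, 0.024231) = (-0.000006, 0.000062)  (running Σ = (0.332337, -0.000359))
  m=6: (-0.151434, 0.378065) × (-0.001056, -0.003947) = (0.001652, 0.000198)  (running Σ = (0.333989, -0.000160))
  m=7: (0.288188, 0.245847) × (0.000230, 0.000361) = (-0.000022, 0.000160)  (running Σ = (0.333966, 0.000000))
Total Σ_m = (0.333966, 0.000000). Multiply by 0.837758: (0.279783, 0.000000). P_7(cos γ) = 0.279783

0.279783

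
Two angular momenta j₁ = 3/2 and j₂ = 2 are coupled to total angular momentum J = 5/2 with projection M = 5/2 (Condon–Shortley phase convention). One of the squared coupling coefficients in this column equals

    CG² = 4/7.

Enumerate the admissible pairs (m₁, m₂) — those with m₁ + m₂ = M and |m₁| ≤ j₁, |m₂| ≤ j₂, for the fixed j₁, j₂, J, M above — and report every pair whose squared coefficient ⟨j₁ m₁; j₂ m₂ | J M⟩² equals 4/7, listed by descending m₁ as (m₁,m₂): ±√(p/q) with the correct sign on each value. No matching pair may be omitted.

(1/2,2): −√(4/7)

Admissible pairs with m₁+m₂ = M = 5/2: (1/2,2), (3/2,1)
  (m₁,m₂)=(3/2,1): CG² = 3/7, CG = +√(3/7)
  (m₁,m₂)=(1/2,2): CG² = 4/7, CG = −√(4/7)   ← matches the target
Pairs with CG² = 4/7: (1/2,2): −√(4/7)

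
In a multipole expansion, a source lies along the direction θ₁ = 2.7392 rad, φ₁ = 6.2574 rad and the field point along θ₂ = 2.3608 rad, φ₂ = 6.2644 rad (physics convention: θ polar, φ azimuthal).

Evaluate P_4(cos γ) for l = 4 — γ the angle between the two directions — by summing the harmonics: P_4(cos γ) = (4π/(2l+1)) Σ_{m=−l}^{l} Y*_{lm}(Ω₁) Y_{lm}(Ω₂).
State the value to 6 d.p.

Term-by-term m-sum for l=4 (normalisation 4π/9 = 1.396263):
  m=-4: (+0.010354-0.001072i) × (+0.108298+0.008153i) = +0.001130-0.000032i  (running Σ = +0.001130-0.000032i)
  m=-3: (-0.068966+0.005346i) × (-0.309530-0.017462i) = +0.021440-0.000450i  (running Σ = +0.022570-0.000482i)
  m=-2: (+0.252414-0.013029i) × (+0.419349+0.015763i) = +0.106055-0.001485i  (running Σ = +0.128625-0.001967i)
  m=-1: (-0.498711+0.012862i) × (-0.125870-0.002365i) = +0.062803-0.000440i  (running Σ = +0.191428-0.002406i)
  m=0: (+0.284412-0.000000i) × (-0.341289+0.000000i) = -0.097067+0.000000i  (running Σ = +0.094362-0.002406i)
  m=1: (+0.498711+0.012862i) × (+0.125870-0.002365i) = +0.062803+0.000440i  (running Σ = +0.157165-0.001967i)
  m=2: (+0.252414+0.013029i) × (+0.419349-0.015763i) = +0.106055+0.001485i  (running Σ = +0.263220-0.000482i)
  m=3: (+0.068966+0.005346i) × (+0.309530-0.017462i) = +0.021440+0.000450i  (running Σ = +0.284660-0.000032i)
  m=4: (+0.010354+0.001072i) × (+0.108298-0.008153i) = +0.001130+0.000032i  (running Σ = +0.285790+0.000000i)
Total Σ_m = +0.285790+0.000000i. Multiply by 1.396263: +0.399038+0.000000i. P_4(cos γ) = 0.399038

0.399038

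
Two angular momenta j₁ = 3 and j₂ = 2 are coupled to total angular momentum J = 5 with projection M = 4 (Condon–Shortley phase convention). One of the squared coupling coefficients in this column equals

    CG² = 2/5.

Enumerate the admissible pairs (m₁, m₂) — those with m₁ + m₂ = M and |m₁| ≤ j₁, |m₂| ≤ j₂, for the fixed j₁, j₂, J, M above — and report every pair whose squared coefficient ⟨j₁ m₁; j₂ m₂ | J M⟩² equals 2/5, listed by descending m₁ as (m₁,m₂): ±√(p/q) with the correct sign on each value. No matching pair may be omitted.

(3,1): +√(2/5)

Admissible pairs with m₁+m₂ = M = 4: (2,2), (3,1)
  (m₁,m₂)=(3,1): CG² = 2/5, CG = +√(2/5)   ← matches the target
  (m₁,m₂)=(2,2): CG² = 3/5, CG = +√(3/5)
Pairs with CG² = 2/5: (3,1): +√(2/5)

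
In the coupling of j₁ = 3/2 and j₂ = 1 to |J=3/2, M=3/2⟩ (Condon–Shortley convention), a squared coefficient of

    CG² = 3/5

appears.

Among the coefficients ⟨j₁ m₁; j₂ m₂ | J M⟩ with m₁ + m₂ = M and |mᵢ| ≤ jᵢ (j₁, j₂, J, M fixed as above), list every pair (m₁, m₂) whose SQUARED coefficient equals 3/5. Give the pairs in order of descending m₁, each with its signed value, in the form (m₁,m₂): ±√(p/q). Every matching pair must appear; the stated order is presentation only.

(3/2,0): +√(3/5)

Admissible pairs with m₁+m₂ = M = 3/2: (1/2,1), (3/2,0)
  (m₁,m₂)=(3/2,0): CG² = 3/5, CG = +√(3/5)   ← matches the target
  (m₁,m₂)=(1/2,1): CG² = 2/5, CG = −√(2/5)
Pairs with CG² = 3/5: (3/2,0): +√(3/5)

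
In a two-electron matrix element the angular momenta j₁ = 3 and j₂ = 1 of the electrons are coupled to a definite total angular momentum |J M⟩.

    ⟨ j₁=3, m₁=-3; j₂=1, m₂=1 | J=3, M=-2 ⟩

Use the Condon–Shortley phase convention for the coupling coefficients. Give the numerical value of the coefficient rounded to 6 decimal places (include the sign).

j₁+j₂−J=1  J+j₁−j₂=5  J−j₁+j₂=1  j₁+j₂+J+1=8
(j₁±m₁, j₂±m₂, J±M) = (0,6,2,0,1,5)
P² = 3600
sum k=1..1:
  [1] −1/120 = -1/120
S = -1/120
C² = P²·S² = 1/4 ; C = -0.500000

−√(1/4) = -0.500000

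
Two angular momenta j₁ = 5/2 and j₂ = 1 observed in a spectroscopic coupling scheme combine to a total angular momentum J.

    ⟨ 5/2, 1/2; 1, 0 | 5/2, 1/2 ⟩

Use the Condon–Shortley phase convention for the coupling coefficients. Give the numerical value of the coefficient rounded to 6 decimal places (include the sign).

√[6·1!4!1!/7! · 3!2!1!1!3!2!] = √(144/35)
  +(−1)^0/∏(0,1,2,1,2,0)! = 1/4  (running 1/4)
  +(−1)^1/∏(1,0,1,0,3,1)! = -1/6  (running 1/12)
⟨..|..⟩ = √(144/35)·(1/12) = +0.169031

+0.169031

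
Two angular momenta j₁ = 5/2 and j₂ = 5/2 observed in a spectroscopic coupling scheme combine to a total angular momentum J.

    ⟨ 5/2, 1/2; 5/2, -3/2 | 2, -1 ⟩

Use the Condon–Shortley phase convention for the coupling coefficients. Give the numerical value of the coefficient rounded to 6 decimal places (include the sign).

−√(1/7) = -0.377964

√[5·3!2!2!/8! · 3!2!1!4!1!3!] = √(36/7)
  +(−1)^0/∏(0,3,2,1,0,1)! = 1/12  (running 1/12)
  +(−1)^1/∏(1,2,1,0,1,2)! = -1/4  (running -1/6)
⟨..|..⟩ = √(36/7)·(-1/6) = -0.377964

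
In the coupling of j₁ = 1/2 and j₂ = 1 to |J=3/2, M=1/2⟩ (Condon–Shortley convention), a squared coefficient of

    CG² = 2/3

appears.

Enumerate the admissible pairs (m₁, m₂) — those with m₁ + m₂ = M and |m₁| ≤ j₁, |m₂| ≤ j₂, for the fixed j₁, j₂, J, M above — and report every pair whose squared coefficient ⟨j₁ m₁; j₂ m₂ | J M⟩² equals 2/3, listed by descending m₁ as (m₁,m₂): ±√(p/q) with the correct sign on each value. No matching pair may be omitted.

(1/2,0): +√(2/3)

Admissible pairs with m₁+m₂ = M = 1/2: (-1/2,1), (1/2,0)
  (m₁,m₂)=(1/2,0): CG² = 2/3, CG = +√(2/3)   ← matches the target
  (m₁,m₂)=(-1/2,1): CG² = 1/3, CG = +√(1/3)
Pairs with CG² = 2/3: (1/2,0): +√(2/3)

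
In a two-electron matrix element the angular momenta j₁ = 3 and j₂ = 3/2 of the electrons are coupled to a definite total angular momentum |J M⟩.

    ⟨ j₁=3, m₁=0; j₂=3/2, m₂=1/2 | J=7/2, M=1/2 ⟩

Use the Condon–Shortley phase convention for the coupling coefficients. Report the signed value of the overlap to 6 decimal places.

−√(2/21) = -0.308607

√[8·1!5!2!/9! · 3!3!2!1!4!3!] = √(384/7)
  +(−1)^0/∏(0,1,3,2,2,0)! = 1/24  (running 1/24)
  +(−1)^1/∏(1,0,2,1,3,1)! = -1/12  (running -1/24)
⟨..|..⟩ = √(384/7)·(-1/24) = -0.308607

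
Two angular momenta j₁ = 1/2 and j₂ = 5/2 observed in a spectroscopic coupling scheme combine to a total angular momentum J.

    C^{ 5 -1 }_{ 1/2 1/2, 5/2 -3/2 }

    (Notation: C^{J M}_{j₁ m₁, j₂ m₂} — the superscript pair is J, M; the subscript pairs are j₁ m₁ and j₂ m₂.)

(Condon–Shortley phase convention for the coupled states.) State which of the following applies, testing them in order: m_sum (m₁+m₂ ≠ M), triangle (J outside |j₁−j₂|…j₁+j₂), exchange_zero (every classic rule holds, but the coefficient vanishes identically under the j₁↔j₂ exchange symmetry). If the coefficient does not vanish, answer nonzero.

m-sum: m₁+m₂ = 1/2+(-3/2) = -1, M = -1  ✓
triangle: need |j₁−j₂| ≤ J ≤ j₁+j₂, i.e. J ∈ [2, 3]; J = 5 is outside ✗ ⇒ coefficient is 0

triangle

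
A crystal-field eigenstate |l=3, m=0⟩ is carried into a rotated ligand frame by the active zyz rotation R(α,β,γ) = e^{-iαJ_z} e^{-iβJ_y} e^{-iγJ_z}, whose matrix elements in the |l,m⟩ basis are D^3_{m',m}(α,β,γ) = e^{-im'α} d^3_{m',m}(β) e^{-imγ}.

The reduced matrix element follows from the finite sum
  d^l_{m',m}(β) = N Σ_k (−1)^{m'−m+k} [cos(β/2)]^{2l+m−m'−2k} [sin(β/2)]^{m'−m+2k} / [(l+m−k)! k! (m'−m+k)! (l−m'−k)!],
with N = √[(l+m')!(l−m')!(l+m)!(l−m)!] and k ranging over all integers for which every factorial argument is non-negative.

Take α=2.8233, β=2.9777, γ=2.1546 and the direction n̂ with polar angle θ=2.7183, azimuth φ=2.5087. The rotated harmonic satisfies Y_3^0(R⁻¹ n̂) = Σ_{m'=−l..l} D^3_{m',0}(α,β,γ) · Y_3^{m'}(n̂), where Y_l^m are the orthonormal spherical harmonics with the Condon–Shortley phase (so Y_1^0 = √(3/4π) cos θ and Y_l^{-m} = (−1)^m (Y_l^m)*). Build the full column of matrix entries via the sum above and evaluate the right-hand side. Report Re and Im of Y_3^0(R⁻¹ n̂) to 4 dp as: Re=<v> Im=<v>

Re=0.5893 Im=0.0000

Need the full column D^3_{m',0} for m'=−3..3 at α=2.8233, β=2.9777, γ=2.1546.
cos(β/2)=0.081855, sin(β/2)=0.996644
d^3_{-3,0}: single k=3 term ⇒ +0.002428;  D = -0.001403+0.001982i
d^3_{-2,0}: k∈[2..3] ⇒ +0.000244 -0.036208 = -0.035964;  D = -0.028920+0.021379i
d^3_{-1,0}: k∈[1..3] ⇒ +0.000013 -0.005642 +0.278827 = +0.273197;  D = -0.259475+0.085496i
d^3_{0,0}: k∈[0..3] ⇒ +0.000000 -0.000401 +0.059496 -0.980034 = -0.920939;  D = -0.920939+0.000000i
d^3_{1,0}: k∈[0..2] ⇒ -0.000013 +0.005642 -0.278827 = -0.273197;  D = +0.259475+0.085496i
d^3_{2,0}: k∈[0..1] ⇒ +0.000244 -0.036208 = -0.035964;  D = -0.028920-0.021379i
d^3_{3,0}: single k=0 term ⇒ -0.002428;  D = +0.001403+0.001982i
Y_3^{m'}(θ=2.7183,φ=2.5087) and Σ D·Y over m':
  (-0.0014+0.0020i)·(+0.0093-0.0274i)  (-0.0289+0.0214i)·(-0.0472-0.1500i)  (-0.2595+0.0855i)·(-0.3379-0.2478i)  (-0.9209+0.0000i)·(-0.3934+0.0000i)  (+0.2595+0.0855i)·(+0.3379-0.2478i)  (-0.0289-0.0214i)·(-0.0472+0.1500i)  (+0.0014+0.0020i)·(-0.0093-0.0274i)
Y_3^0(R⁻¹ n̂) = +0.589268+0.000000i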